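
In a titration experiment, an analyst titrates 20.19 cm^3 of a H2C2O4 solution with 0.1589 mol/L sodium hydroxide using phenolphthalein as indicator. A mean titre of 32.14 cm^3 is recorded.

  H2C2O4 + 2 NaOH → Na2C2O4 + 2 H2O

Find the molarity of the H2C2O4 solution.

0.1265 mol/L

n(NaOH) = 0.03214 L × 0.1589 mol/L = 5.107 × 10^-3 mol
From the 1:2 mole ratio, n(H2C2O4) = 1/2 × 5.107 × 10^-3 = 2.554 × 10^-3 mol
[H2C2O4] = 2.554 × 10^-3 mol / 0.02019 L = 0.1265 mol/L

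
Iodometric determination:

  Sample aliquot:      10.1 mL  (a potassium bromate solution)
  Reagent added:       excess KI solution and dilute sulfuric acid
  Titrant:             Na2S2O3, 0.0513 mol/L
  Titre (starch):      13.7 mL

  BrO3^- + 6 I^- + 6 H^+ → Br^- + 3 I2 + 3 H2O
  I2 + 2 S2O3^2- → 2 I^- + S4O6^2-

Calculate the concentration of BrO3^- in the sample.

0.0116 mol/L

n(S2O3^2-) = 0.0137 × 0.0513 = 7.03 × 10^-4 mol
n(I2) = n(S2O3^2-)/2 = 3.51 × 10^-4 mol
From the 1:3 ratio, n(BrO3^-) in the aliquot = 1/3 × 3.51 × 10^-4 = 1.17 × 10^-4 mol
[BrO3^-] = 1.17 × 10^-4 / 0.0101 = 0.0116 mol/L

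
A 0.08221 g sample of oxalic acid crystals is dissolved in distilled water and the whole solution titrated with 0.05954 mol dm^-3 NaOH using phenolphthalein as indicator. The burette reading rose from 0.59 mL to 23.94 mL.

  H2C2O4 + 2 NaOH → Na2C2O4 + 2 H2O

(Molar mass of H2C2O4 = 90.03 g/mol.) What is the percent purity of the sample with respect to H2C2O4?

76.13 %

n(NaOH) = 0.02335 L × 0.05954 mol/L = 1.390 × 10^-3 mol
From the 1:2 ratio, n(H2C2O4) = 1/2 × 1.390 × 10^-3 = 6.951 × 10^-4 mol
mass of H2C2O4 = 6.951 × 10^-4 × 90.03 g/mol = 0.06258 g
% H2C2O4 = 0.06258 / 0.08221 × 100 = 76.13 %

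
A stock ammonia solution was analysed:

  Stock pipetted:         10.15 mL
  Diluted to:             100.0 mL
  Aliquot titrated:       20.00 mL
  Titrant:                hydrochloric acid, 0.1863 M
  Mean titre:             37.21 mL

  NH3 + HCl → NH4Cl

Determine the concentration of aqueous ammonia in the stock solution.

3.415 M

n(HCl) = 0.03721 × 0.1863 = 6.932 × 10^-3 mol
n(NH3) in the aliquot = 6.932 × 10^-3 mol (1:1 ratio)
[NH3]_dilute = 6.932 × 10^-3 / 0.02000 = 0.3466 mol/L
Dilution factor = 100.0 / 10.15 = 9.852
[NH3]_stock = 0.3466 × 9.852 = 3.415 mol/L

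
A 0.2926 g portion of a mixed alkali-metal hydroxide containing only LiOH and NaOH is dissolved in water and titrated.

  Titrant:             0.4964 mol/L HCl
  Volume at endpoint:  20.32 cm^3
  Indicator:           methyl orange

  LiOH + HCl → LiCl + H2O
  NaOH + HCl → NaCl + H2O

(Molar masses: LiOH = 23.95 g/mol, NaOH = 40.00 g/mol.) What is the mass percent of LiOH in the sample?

n(HCl) = 0.02032 × 0.4964 = 0.01009 mol
Let x = n(LiOH), y = n(NaOH).
Titrant: 1x + 1y = 0.01009;  mass: 23.95x + 40.00y = 0.2926
Solving, x = 6.908 × 10^-3 mol, y = 3.179 × 10^-3 mol
mass of LiOH = 6.908 × 10^-3 × 23.95 = 0.1654 g
% LiOH = 0.1654 / 0.2926 × 100 = 56.54 %

56.54 %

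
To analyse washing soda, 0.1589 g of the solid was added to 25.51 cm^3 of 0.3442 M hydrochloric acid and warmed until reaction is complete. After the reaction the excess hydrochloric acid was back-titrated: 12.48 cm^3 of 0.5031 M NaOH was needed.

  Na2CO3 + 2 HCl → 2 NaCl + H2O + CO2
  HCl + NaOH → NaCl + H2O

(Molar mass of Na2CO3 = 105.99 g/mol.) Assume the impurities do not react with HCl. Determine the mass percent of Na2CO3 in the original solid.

83.44 %

n(HCl) added = 0.02551 × 0.3442 = 8.781 × 10^-3 mol
n(NaOH) used in back-titration = 0.01248 × 0.5031 = 6.279 × 10^-3 mol
n(HCl) left over = 6.279 × 10^-3 mol (1:1 ratio)
n(HCl) consumed by analyte = 8.781 × 10^-3 − 6.279 × 10^-3 = 2.502 × 10^-3 mol
From the 1:2 ratio, n(Na2CO3) = 1/2 × 2.502 × 10^-3 = 1.251 × 10^-3 mol
mass of Na2CO3 = 1.251 × 10^-3 × 105.99 = 0.1326 g
% Na2CO3 = 0.1326 / 0.1589 × 100 = 83.44 %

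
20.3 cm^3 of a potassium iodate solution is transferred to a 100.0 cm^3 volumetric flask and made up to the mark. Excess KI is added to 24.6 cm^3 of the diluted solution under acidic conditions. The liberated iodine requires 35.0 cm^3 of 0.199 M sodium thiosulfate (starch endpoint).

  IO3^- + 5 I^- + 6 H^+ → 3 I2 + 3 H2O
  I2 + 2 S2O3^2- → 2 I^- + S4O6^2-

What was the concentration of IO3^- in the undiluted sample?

n(S2O3^2-) = 0.0350 × 0.199 = 6.97 × 10^-3 mol
n(I2) = n(S2O3^2-)/2 = 3.48 × 10^-3 mol
From the 1:3 ratio, n(IO3^-) in the aliquot = 1/3 × 3.48 × 10^-3 = 1.16 × 10^-3 mol
[IO3^-]_dilute = 1.16 × 10^-3 / 0.0246 = 0.0472 mol/L
[IO3^-]_original = 0.0472 × 100.0/20.3 = 0.232 mol/L

0.232 M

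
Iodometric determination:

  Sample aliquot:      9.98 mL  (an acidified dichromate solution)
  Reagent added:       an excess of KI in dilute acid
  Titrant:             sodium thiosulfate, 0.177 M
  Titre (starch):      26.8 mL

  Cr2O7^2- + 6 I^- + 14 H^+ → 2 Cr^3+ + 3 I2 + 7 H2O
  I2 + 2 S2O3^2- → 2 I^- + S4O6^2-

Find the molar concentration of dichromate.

n(S2O3^2-) = 0.0268 × 0.177 = 4.74 × 10^-3 mol
n(I2) = n(S2O3^2-)/2 = 2.37 × 10^-3 mol
From the 1:3 ratio, n(Cr2O7^2-) in the aliquot = 1/3 × 2.37 × 10^-3 = 7.91 × 10^-4 mol
[Cr2O7^2-] = 7.91 × 10^-4 / 0.00998 = 0.0792 mol/L

0.0792 M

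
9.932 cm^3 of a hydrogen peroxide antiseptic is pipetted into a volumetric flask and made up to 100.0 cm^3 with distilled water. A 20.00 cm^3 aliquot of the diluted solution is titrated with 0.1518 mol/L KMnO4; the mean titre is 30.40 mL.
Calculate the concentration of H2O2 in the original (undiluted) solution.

2 MnO4^- + 5 H2O2 + 6 H^+ → 2 Mn^2+ + 5 O2 + 8 H2O
n(KMnO4) = 0.03040 × 0.1518 = 4.615 × 10^-3 mol
From the 5:2 ratio, n(H2O2) in the aliquot = 5/2 × 4.615 × 10^-3 = 0.01154 mol
[H2O2]_dilute = 0.01154 / 0.02000 = 0.5768 mol/L
Dilution factor = 100.0 / 9.932 = 10.07
[H2O2]_stock = 0.5768 × 10.07 = 5.808 mol/L

5.808 mol/L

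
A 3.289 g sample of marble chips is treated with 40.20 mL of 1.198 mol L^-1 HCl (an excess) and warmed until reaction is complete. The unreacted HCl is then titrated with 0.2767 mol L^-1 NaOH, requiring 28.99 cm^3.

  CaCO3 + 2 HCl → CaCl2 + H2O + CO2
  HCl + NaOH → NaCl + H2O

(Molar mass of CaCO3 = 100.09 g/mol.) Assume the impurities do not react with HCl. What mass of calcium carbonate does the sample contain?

2.009 g

n(HCl) added = 0.04020 × 1.198 = 0.04816 mol
n(NaOH) used in back-titration = 0.02899 × 0.2767 = 8.022 × 10^-3 mol
n(HCl) left over = 8.022 × 10^-3 mol (1:1 ratio)
n(HCl) consumed by analyte = 0.04816 − 8.022 × 10^-3 = 0.04014 mol
From the 1:2 ratio, n(CaCO3) = 1/2 × 0.04014 = 0.02007 mol
mass of CaCO3 = 0.02007 × 100.09 = 2.009 g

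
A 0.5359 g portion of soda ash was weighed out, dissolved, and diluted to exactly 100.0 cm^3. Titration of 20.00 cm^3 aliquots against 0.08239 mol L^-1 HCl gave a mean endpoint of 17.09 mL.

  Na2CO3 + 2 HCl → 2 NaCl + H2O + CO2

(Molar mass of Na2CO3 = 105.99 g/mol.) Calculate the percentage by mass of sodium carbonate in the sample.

n(HCl) per titration = 0.01709 × 0.08239 = 1.408 × 10^-3 mol
From the 1:2 ratio, n(Na2CO3) in each aliquot = 1/2 × 1.408 × 10^-3 = 7.040 × 10^-4 mol
n(Na2CO3) in the whole flask = 7.040 × 10^-4 × 100.0/20.00 = 3.520 × 10^-3 mol
mass of Na2CO3 = 3.520 × 10^-3 × 105.99 = 0.3731 g
% Na2CO3 = 0.3731 / 0.5359 × 100 = 69.62 %

69.62 %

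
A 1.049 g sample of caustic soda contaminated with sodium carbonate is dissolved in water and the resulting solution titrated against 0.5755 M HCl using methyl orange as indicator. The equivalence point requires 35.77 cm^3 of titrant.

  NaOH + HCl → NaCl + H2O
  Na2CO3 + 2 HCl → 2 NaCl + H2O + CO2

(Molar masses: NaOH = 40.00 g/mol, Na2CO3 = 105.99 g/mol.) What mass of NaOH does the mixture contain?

n(HCl) = 0.03577 × 0.5755 = 0.02059 mol
Let x = n(NaOH), y = n(Na2CO3).
Titrant: 1x + 2y = 0.02059;  mass: 40.00x + 105.99y = 1.049
Solving, x = 3.227 × 10^-3 mol, y = 8.679 × 10^-3 mol
mass of NaOH = 3.227 × 10^-3 × 40.00 = 0.1291 g

0.1291 g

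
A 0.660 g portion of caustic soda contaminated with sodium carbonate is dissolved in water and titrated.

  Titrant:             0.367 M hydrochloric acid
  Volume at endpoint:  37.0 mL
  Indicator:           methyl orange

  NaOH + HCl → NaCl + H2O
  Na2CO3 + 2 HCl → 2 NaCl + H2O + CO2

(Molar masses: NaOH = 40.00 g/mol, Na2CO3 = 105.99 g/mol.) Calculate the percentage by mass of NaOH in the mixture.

n(HCl) = 0.0370 × 0.367 = 0.0136 mol
Let x = n(NaOH), y = n(Na2CO3).
Titrant: 1x + 2y = 0.0136;  mass: 40.00x + 105.99y = 0.660
Solving, x = 4.59 × 10^-3 mol, y = 4.50 × 10^-3 mol
mass of NaOH = 4.59 × 10^-3 × 40.00 = 0.184 g
% NaOH = 0.184 / 0.660 × 100 = 27.8 %

27.8 %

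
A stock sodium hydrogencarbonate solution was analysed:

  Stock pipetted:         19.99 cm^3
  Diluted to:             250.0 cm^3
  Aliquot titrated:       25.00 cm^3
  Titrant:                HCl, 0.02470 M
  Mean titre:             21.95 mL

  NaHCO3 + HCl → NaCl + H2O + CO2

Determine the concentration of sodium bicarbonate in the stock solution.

0.2712 M

n(HCl) = 0.02195 × 0.02470 = 5.422 × 10^-4 mol
n(NaHCO3) in the aliquot = 5.422 × 10^-4 mol (1:1 ratio)
[NaHCO3]_dilute = 5.422 × 10^-4 / 0.02500 = 0.02169 mol/L
Dilution factor = 250.0 / 19.99 = 12.51
[NaHCO3]_stock = 0.02169 × 12.51 = 0.2712 mol/L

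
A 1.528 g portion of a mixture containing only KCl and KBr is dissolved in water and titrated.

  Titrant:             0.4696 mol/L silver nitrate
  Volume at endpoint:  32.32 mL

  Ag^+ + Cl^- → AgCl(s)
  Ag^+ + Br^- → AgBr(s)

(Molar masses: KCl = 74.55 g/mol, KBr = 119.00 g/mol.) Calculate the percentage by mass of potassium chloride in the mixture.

30.53 %

n(AgNO3) = 0.03232 × 0.4696 = 0.01518 mol
Let x = n(KCl), y = n(KBr).
Titrant: 1x + 1y = 0.01518;  mass: 74.55x + 119.00y = 1.528
Solving, x = 6.257 × 10^-3 mol, y = 8.921 × 10^-3 mol
mass of KCl = 6.257 × 10^-3 × 74.55 = 0.4665 g
% KCl = 0.4665 / 1.528 × 100 = 30.53 %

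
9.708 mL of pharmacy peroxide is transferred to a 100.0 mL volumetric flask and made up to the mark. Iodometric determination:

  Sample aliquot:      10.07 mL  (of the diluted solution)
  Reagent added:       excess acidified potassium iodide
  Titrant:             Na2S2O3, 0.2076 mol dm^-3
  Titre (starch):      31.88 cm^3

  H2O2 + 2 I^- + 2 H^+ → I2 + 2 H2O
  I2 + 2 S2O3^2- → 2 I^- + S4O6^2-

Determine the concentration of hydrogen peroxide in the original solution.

3.385 mol/L

n(S2O3^2-) = 0.03188 × 0.2076 = 6.618 × 10^-3 mol
n(I2) = n(S2O3^2-)/2 = 3.309 × 10^-3 mol
n(H2O2) in the aliquot = 3.309 × 10^-3 mol (1:1 ratio)
[H2O2]_dilute = 3.309 × 10^-3 / 0.01007 = 0.3286 mol/L
[H2O2]_original = 0.3286 × 100.0/9.708 = 3.385 mol/L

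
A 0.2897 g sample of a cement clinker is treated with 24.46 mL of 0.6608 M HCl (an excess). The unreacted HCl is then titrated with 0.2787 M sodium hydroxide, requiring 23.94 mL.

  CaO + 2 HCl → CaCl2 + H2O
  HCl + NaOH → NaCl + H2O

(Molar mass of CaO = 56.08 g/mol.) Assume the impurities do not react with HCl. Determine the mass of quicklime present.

0.2661 g

n(HCl) added = 0.02446 × 0.6608 = 0.01616 mol
n(NaOH) used in back-titration = 0.02394 × 0.2787 = 6.672 × 10^-3 mol
n(HCl) left over = 6.672 × 10^-3 mol (1:1 ratio)
n(HCl) consumed by analyte = 0.01616 − 6.672 × 10^-3 = 9.491 × 10^-3 mol
From the 1:2 ratio, n(CaO) = 1/2 × 9.491 × 10^-3 = 4.746 × 10^-3 mol
mass of CaO = 4.746 × 10^-3 × 56.08 = 0.2661 g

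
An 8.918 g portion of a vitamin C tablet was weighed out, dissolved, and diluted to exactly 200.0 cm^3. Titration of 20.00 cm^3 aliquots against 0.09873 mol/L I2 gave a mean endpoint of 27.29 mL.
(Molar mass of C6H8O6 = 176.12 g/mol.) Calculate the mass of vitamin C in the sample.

C6H8O6 + I2 → C6H6O6 + 2 HI
n(I2) per titration = 0.02729 × 0.09873 = 2.694 × 10^-3 mol
n(C6H8O6) in each aliquot = 2.694 × 10^-3 mol (1:1 ratio)
n(C6H8O6) in the whole flask = 2.694 × 10^-3 × 200.0/20.00 = 0.02694 mol
mass of C6H8O6 = 0.02694 × 176.12 = 4.745 g

4.745 g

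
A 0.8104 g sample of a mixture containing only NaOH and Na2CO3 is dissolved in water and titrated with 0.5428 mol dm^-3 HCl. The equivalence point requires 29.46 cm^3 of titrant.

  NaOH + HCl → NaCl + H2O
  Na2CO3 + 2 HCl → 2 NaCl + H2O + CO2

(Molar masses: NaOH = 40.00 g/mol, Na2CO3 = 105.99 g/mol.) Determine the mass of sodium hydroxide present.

0.1140 g

n(HCl) = 0.02946 × 0.5428 = 0.01599 mol
Let x = n(NaOH), y = n(Na2CO3).
Titrant: 1x + 2y = 0.01599;  mass: 40.00x + 105.99y = 0.8104
Solving, x = 2.850 × 10^-3 mol, y = 6.570 × 10^-3 mol
mass of NaOH = 2.850 × 10^-3 × 40.00 = 0.1140 g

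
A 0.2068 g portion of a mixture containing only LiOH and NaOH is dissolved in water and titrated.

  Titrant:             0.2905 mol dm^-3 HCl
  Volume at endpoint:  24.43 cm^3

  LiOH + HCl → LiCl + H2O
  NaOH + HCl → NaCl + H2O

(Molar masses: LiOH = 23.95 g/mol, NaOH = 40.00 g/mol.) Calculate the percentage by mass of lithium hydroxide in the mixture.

n(HCl) = 0.02443 × 0.2905 = 7.097 × 10^-3 mol
Let x = n(LiOH), y = n(NaOH).
Titrant: 1x + 1y = 7.097 × 10^-3;  mass: 23.95x + 40.00y = 0.2068
Solving, x = 4.802 × 10^-3 mol, y = 2.295 × 10^-3 mol
mass of LiOH = 4.802 × 10^-3 × 23.95 = 0.1150 g
% LiOH = 0.1150 / 0.2068 × 100 = 55.62 %

55.62 %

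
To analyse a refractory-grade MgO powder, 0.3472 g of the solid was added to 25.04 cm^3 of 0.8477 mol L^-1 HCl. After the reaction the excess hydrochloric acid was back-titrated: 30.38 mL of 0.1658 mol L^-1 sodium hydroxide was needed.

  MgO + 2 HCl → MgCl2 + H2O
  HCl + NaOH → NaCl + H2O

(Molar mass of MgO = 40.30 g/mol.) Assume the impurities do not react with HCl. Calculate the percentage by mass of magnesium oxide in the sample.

93.96 %

n(HCl) added = 0.02504 × 0.8477 = 0.02123 mol
n(NaOH) used in back-titration = 0.03038 × 0.1658 = 5.037 × 10^-3 mol
n(HCl) left over = 5.037 × 10^-3 mol (1:1 ratio)
n(HCl) consumed by analyte = 0.02123 − 5.037 × 10^-3 = 0.01619 mol
From the 1:2 ratio, n(MgO) = 1/2 × 0.01619 = 8.095 × 10^-3 mol
mass of MgO = 8.095 × 10^-3 × 40.30 = 0.3262 g
% MgO = 0.3262 / 0.3472 × 100 = 93.96 %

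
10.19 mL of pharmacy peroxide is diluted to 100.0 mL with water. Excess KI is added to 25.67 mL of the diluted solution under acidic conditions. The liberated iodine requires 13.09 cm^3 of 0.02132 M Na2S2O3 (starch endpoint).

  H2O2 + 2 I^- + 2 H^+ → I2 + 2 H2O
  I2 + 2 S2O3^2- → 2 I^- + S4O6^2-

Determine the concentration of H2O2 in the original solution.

0.05335 M

n(S2O3^2-) = 0.01309 × 0.02132 = 2.791 × 10^-4 mol
n(I2) = n(S2O3^2-)/2 = 1.395 × 10^-4 mol
n(H2O2) in the aliquot = 1.395 × 10^-4 mol (1:1 ratio)
[H2O2]_dilute = 1.395 × 10^-4 / 0.02567 = 0.005436 mol/L
[H2O2]_original = 0.005436 × 100.0/10.19 = 0.05335 mol/L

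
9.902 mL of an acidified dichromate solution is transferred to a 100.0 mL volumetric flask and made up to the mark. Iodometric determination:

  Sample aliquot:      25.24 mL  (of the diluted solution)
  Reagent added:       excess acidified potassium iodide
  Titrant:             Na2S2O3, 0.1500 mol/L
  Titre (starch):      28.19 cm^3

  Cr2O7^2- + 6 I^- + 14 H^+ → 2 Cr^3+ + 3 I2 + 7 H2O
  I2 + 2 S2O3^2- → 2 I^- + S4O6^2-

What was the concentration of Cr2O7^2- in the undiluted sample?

0.2820 mol/L

n(S2O3^2-) = 0.02819 × 0.1500 = 4.229 × 10^-3 mol
n(I2) = n(S2O3^2-)/2 = 2.114 × 10^-3 mol
From the 1:3 ratio, n(Cr2O7^2-) in the aliquot = 1/3 × 2.114 × 10^-3 = 7.048 × 10^-4 mol
[Cr2O7^2-]_dilute = 7.048 × 10^-4 / 0.02524 = 0.02792 mol/L
[Cr2O7^2-]_original = 0.02792 × 100.0/9.902 = 0.2820 mol/L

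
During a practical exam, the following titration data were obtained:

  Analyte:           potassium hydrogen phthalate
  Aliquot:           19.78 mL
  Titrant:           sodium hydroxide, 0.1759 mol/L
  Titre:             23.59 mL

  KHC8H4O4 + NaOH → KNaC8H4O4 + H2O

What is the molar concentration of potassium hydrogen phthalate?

0.2098 mol/L

n(NaOH) = 0.02359 L × 0.1759 mol/L = 4.149 × 10^-3 mol
n(KHC8H4O4) = 4.149 × 10^-3 mol (1:1 mole ratio)
[KHC8H4O4] = 4.149 × 10^-3 mol / 0.01978 L = 0.2098 mol/L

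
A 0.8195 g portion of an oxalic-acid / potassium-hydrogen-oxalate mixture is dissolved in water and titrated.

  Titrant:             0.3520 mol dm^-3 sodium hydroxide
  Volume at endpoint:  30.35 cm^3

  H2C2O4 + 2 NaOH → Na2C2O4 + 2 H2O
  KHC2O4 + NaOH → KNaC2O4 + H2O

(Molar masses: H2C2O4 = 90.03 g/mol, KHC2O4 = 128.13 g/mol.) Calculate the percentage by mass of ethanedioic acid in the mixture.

n(NaOH) = 0.03035 × 0.3520 = 0.01068 mol
Let x = n(H2C2O4), y = n(KHC2O4).
Titrant: 2x + 1y = 0.01068;  mass: 90.03x + 128.13y = 0.8195
Solving, x = 3.305 × 10^-3 mol, y = 4.074 × 10^-3 mol
mass of H2C2O4 = 3.305 × 10^-3 × 90.03 = 0.2975 g
% H2C2O4 = 0.2975 / 0.8195 × 100 = 36.31 %

36.31 %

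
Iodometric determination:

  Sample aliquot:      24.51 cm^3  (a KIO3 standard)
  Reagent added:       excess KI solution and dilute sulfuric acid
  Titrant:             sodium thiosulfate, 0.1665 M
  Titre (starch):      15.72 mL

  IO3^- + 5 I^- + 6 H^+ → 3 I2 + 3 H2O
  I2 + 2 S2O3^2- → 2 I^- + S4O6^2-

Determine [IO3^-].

0.01780 M

n(S2O3^2-) = 0.01572 × 0.1665 = 2.617 × 10^-3 mol
n(I2) = n(S2O3^2-)/2 = 1.309 × 10^-3 mol
From the 1:3 ratio, n(IO3^-) in the aliquot = 1/3 × 1.309 × 10^-3 = 4.362 × 10^-4 mol
[IO3^-] = 4.362 × 10^-4 / 0.02451 = 0.01780 mol/L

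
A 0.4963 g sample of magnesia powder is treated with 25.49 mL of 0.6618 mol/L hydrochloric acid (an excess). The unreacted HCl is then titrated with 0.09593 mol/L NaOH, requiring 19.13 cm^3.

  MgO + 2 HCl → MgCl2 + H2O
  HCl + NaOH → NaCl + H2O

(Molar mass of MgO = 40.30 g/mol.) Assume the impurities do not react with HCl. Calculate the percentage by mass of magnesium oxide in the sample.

61.04 %

n(HCl) added = 0.02549 × 0.6618 = 0.01687 mol
n(NaOH) used in back-titration = 0.01913 × 0.09593 = 1.835 × 10^-3 mol
n(HCl) left over = 1.835 × 10^-3 mol (1:1 ratio)
n(HCl) consumed by analyte = 0.01687 − 1.835 × 10^-3 = 0.01503 mol
From the 1:2 ratio, n(MgO) = 1/2 × 0.01503 = 7.517 × 10^-3 mol
mass of MgO = 7.517 × 10^-3 × 40.30 = 0.3029 g
% MgO = 0.3029 / 0.4963 × 100 = 61.04 %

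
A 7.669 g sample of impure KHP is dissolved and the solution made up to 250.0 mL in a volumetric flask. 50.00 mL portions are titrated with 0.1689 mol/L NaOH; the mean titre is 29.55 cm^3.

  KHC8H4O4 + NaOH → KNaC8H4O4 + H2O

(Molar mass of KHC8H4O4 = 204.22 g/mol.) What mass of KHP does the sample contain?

n(NaOH) per titration = 0.02955 × 0.1689 = 4.991 × 10^-3 mol
n(KHC8H4O4) in each aliquot = 4.991 × 10^-3 mol (1:1 ratio)
n(KHC8H4O4) in the whole flask = 4.991 × 10^-3 × 250.0/50.00 = 0.02495 mol
mass of KHC8H4O4 = 0.02495 × 204.22 = 5.096 g

5.096 g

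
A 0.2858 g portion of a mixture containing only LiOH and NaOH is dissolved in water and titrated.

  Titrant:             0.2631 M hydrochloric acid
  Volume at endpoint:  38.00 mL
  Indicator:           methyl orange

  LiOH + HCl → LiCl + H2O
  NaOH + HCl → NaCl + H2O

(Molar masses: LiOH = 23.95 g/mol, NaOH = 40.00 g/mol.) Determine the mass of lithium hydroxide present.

n(HCl) = 0.03800 × 0.2631 = 9.998 × 10^-3 mol
Let x = n(LiOH), y = n(NaOH).
Titrant: 1x + 1y = 9.998 × 10^-3;  mass: 23.95x + 40.00y = 0.2858
Solving, x = 7.110 × 10^-3 mol, y = 2.888 × 10^-3 mol
mass of LiOH = 7.110 × 10^-3 × 23.95 = 0.1703 g

0.1703 g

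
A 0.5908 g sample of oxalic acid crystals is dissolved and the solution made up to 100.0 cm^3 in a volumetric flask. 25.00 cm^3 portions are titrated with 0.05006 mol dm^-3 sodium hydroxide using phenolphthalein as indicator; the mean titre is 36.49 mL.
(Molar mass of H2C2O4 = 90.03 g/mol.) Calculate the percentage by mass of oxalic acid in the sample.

55.67 %

H2C2O4 + 2 NaOH → Na2C2O4 + 2 H2O
n(NaOH) per titration = 0.03649 × 0.05006 = 1.827 × 10^-3 mol
From the 1:2 ratio, n(H2C2O4) in each aliquot = 1/2 × 1.827 × 10^-3 = 9.133 × 10^-4 mol
n(H2C2O4) in the whole flask = 9.133 × 10^-4 × 100.0/25.00 = 3.653 × 10^-3 mol
mass of H2C2O4 = 3.653 × 10^-3 × 90.03 = 0.3289 g
% H2C2O4 = 0.3289 / 0.5908 × 100 = 55.67 %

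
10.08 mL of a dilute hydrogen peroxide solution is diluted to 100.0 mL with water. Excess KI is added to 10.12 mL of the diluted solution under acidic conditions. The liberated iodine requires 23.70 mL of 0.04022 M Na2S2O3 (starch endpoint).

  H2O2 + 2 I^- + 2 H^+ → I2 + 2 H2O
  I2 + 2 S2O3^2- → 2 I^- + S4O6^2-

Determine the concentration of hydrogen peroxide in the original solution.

n(S2O3^2-) = 0.02370 × 0.04022 = 9.532 × 10^-4 mol
n(I2) = n(S2O3^2-)/2 = 4.766 × 10^-4 mol
n(H2O2) in the aliquot = 4.766 × 10^-4 mol (1:1 ratio)
[H2O2]_dilute = 4.766 × 10^-4 / 0.01012 = 0.04710 mol/L
[H2O2]_original = 0.04710 × 100.0/10.08 = 0.4672 mol/L

0.4672 M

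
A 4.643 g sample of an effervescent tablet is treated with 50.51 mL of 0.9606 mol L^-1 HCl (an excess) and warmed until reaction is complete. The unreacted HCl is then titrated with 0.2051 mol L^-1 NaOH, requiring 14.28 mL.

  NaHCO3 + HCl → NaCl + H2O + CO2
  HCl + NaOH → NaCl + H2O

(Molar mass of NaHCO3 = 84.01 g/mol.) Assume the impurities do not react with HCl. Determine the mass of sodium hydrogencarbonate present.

3.830 g

n(HCl) added = 0.05051 × 0.9606 = 0.04852 mol
n(NaOH) used in back-titration = 0.01428 × 0.2051 = 2.929 × 10^-3 mol
n(HCl) left over = 2.929 × 10^-3 mol (1:1 ratio)
n(HCl) consumed by analyte = 0.04852 − 2.929 × 10^-3 = 0.04559 mol
n(NaHCO3) = 0.04559 mol (1:1 ratio)
mass of NaHCO3 = 0.04559 × 84.01 = 3.830 g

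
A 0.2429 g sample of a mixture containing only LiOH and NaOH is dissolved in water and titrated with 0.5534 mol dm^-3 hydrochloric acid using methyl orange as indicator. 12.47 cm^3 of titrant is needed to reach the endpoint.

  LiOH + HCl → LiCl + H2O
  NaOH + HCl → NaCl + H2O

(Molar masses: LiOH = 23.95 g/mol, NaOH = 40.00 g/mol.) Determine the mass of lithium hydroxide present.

n(HCl) = 0.01247 × 0.5534 = 6.901 × 10^-3 mol
Let x = n(LiOH), y = n(NaOH).
Titrant: 1x + 1y = 6.901 × 10^-3;  mass: 23.95x + 40.00y = 0.2429
Solving, x = 2.065 × 10^-3 mol, y = 4.836 × 10^-3 mol
mass of LiOH = 2.065 × 10^-3 × 23.95 = 0.04945 g

0.04945 g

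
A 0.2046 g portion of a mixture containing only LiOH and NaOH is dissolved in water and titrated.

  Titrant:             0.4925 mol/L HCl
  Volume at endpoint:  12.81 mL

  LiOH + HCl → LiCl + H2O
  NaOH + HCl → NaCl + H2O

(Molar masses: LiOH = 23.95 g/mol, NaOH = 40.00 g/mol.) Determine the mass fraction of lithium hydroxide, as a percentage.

34.83 %

n(HCl) = 0.01281 × 0.4925 = 6.309 × 10^-3 mol
Let x = n(LiOH), y = n(NaOH).
Titrant: 1x + 1y = 6.309 × 10^-3;  mass: 23.95x + 40.00y = 0.2046
Solving, x = 2.976 × 10^-3 mol, y = 3.333 × 10^-3 mol
mass of LiOH = 2.976 × 10^-3 × 23.95 = 0.07126 g
% LiOH = 0.07126 / 0.2046 × 100 = 34.83 %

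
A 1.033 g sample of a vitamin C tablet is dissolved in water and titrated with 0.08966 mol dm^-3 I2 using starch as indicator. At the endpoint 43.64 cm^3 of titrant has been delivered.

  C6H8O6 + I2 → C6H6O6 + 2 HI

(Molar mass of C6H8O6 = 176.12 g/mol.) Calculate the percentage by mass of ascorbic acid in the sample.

66.71 %

n(I2) = 0.04364 L × 0.08966 mol/L = 3.913 × 10^-3 mol
n(C6H8O6) = 3.913 × 10^-3 mol (1:1 ratio)
mass of C6H8O6 = 3.913 × 10^-3 × 176.12 g/mol = 0.6891 g
% C6H8O6 = 0.6891 / 1.033 × 100 = 66.71 %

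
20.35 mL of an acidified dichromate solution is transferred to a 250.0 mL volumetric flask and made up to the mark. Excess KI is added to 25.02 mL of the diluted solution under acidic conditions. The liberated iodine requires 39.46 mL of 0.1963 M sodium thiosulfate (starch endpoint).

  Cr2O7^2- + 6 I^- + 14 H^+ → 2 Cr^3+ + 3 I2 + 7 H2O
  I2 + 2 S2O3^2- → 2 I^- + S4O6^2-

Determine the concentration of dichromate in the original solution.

n(S2O3^2-) = 0.03946 × 0.1963 = 7.746 × 10^-3 mol
n(I2) = n(S2O3^2-)/2 = 3.873 × 10^-3 mol
From the 1:3 ratio, n(Cr2O7^2-) in the aliquot = 1/3 × 3.873 × 10^-3 = 1.291 × 10^-3 mol
[Cr2O7^2-]_dilute = 1.291 × 10^-3 / 0.02502 = 0.05160 mol/L
[Cr2O7^2-]_original = 0.05160 × 250.0/20.35 = 0.6339 mol/L

0.6339 M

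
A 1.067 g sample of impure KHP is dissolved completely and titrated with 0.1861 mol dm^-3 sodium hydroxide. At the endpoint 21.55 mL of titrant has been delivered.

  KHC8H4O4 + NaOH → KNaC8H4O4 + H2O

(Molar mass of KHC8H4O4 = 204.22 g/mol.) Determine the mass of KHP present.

0.8190 g

n(NaOH) = 0.02155 L × 0.1861 mol/L = 4.010 × 10^-3 mol
n(KHC8H4O4) = 4.010 × 10^-3 mol (1:1 ratio)
mass of KHC8H4O4 = 4.010 × 10^-3 × 204.22 g/mol = 0.8190 g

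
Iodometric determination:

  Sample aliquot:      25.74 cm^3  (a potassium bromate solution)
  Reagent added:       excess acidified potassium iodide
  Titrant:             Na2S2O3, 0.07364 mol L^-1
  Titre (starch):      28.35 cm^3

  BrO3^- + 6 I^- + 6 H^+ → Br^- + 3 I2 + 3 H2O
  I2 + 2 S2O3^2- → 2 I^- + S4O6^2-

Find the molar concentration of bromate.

0.01352 mol/L

n(S2O3^2-) = 0.02835 × 0.07364 = 2.088 × 10^-3 mol
n(I2) = n(S2O3^2-)/2 = 1.044 × 10^-3 mol
From the 1:3 ratio, n(BrO3^-) in the aliquot = 1/3 × 1.044 × 10^-3 = 3.479 × 10^-4 mol
[BrO3^-] = 3.479 × 10^-4 / 0.02574 = 0.01352 mol/L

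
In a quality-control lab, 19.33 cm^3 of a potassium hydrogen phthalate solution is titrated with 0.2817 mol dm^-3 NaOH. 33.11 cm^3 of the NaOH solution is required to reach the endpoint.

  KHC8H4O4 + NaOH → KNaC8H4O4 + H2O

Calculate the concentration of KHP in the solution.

n(NaOH) = 0.03311 L × 0.2817 mol/L = 9.327 × 10^-3 mol
n(KHC8H4O4) = 9.327 × 10^-3 mol (1:1 mole ratio)
[KHC8H4O4] = 9.327 × 10^-3 mol / 0.01933 L = 0.4825 mol/L

0.4825 mol/L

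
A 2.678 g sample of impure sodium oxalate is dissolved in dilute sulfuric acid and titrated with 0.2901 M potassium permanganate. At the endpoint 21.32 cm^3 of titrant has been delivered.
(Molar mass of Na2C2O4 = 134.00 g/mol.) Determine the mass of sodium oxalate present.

2 MnO4^- + 5 C2O4^2- + 16 H^+ → 2 Mn^2+ + 10 CO2 + 8 H2O
n(KMnO4) = 0.02132 L × 0.2901 mol/L = 6.185 × 10^-3 mol
From the 5:2 ratio, n(Na2C2O4) = 5/2 × 6.185 × 10^-3 = 0.01546 mol
mass of Na2C2O4 = 0.01546 × 134.00 g/mol = 2.072 g

2.072 g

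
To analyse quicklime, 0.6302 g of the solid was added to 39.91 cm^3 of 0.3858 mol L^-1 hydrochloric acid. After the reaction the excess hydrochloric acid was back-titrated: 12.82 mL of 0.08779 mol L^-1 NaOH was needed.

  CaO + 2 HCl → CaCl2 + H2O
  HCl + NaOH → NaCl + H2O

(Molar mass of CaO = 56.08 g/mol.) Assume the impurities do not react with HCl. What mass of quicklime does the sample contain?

n(HCl) added = 0.03991 × 0.3858 = 0.01540 mol
n(NaOH) used in back-titration = 0.01282 × 0.08779 = 1.125 × 10^-3 mol
n(HCl) left over = 1.125 × 10^-3 mol (1:1 ratio)
n(HCl) consumed by analyte = 0.01540 − 1.125 × 10^-3 = 0.01427 mol
From the 1:2 ratio, n(CaO) = 1/2 × 0.01427 = 7.136 × 10^-3 mol
mass of CaO = 7.136 × 10^-3 × 56.08 = 0.4002 g

0.4002 g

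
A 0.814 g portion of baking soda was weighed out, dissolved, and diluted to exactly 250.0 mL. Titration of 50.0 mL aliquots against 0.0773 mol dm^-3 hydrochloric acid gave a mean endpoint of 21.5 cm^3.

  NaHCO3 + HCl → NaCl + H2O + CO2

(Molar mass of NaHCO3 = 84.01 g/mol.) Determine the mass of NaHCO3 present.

n(HCl) per titration = 0.0215 × 0.0773 = 1.66 × 10^-3 mol
n(NaHCO3) in each aliquot = 1.66 × 10^-3 mol (1:1 ratio)
n(NaHCO3) in the whole flask = 1.66 × 10^-3 × 250.0/50.0 = 8.31 × 10^-3 mol
mass of NaHCO3 = 8.31 × 10^-3 × 84.01 = 0.698 g

0.698 g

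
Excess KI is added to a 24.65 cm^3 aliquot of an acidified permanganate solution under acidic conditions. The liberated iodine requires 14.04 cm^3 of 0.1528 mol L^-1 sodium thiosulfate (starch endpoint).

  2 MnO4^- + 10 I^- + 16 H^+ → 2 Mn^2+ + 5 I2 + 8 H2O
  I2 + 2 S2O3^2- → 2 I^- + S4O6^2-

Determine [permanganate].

n(S2O3^2-) = 0.01404 × 0.1528 = 2.145 × 10^-3 mol
n(I2) = n(S2O3^2-)/2 = 1.073 × 10^-3 mol
From the 2:5 ratio, n(MnO4^-) in the aliquot = 2/5 × 1.073 × 10^-3 = 4.291 × 10^-4 mol
[MnO4^-] = 4.291 × 10^-4 / 0.02465 = 0.01741 mol/L

0.01741 mol/L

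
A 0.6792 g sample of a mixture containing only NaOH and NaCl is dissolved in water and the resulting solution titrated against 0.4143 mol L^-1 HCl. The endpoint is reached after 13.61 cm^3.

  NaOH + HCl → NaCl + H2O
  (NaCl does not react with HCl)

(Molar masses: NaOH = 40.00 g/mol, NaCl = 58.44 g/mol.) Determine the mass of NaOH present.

n(HCl) = 0.01361 × 0.4143 = 5.639 × 10^-3 mol
Let x = n(NaOH), y = n(NaCl).
Titrant: 1x = 5.639 × 10^-3;  mass: 40.00x + 58.44y = 0.6792
Solving, x = 5.639 × 10^-3 mol, y = 7.763 × 10^-3 mol
mass of NaOH = 5.639 × 10^-3 × 40.00 = 0.2255 g

0.2255 g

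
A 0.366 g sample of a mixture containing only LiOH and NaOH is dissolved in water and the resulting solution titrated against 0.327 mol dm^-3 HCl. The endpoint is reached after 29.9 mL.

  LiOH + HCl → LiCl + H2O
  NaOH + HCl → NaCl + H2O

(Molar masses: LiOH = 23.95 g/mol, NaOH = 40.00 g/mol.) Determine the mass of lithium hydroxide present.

0.0374 g

n(HCl) = 0.0299 × 0.327 = 9.78 × 10^-3 mol
Let x = n(LiOH), y = n(NaOH).
Titrant: 1x + 1y = 9.78 × 10^-3;  mass: 23.95x + 40.00y = 0.366
Solving, x = 1.56 × 10^-3 mol, y = 8.21 × 10^-3 mol
mass of LiOH = 1.56 × 10^-3 × 23.95 = 0.0374 g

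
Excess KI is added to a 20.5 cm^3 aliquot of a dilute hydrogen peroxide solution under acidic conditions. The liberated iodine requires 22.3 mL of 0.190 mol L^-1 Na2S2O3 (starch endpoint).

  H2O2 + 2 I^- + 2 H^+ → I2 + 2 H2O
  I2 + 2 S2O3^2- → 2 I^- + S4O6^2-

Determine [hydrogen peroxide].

n(S2O3^2-) = 0.0223 × 0.190 = 4.24 × 10^-3 mol
n(I2) = n(S2O3^2-)/2 = 2.12 × 10^-3 mol
n(H2O2) in the aliquot = 2.12 × 10^-3 mol (1:1 ratio)
[H2O2] = 2.12 × 10^-3 / 0.0205 = 0.103 mol/L

0.103 mol/L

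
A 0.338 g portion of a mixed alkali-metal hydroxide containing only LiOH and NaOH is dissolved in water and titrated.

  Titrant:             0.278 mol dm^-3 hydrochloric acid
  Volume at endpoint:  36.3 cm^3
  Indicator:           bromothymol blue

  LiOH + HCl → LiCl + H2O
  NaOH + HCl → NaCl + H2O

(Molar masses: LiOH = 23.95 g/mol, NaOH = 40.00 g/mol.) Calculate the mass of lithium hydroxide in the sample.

0.0980 g

n(HCl) = 0.0363 × 0.278 = 0.0101 mol
Let x = n(LiOH), y = n(NaOH).
Titrant: 1x + 1y = 0.0101;  mass: 23.95x + 40.00y = 0.338
Solving, x = 4.09 × 10^-3 mol, y = 6.00 × 10^-3 mol
mass of LiOH = 4.09 × 10^-3 × 23.95 = 0.0980 g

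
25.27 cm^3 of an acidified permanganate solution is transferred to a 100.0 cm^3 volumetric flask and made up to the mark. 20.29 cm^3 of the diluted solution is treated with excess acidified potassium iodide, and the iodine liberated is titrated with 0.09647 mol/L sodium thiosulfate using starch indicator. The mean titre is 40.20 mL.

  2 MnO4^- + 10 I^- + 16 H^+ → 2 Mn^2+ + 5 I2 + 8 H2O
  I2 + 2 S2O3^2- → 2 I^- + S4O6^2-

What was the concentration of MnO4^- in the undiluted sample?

n(S2O3^2-) = 0.04020 × 0.09647 = 3.878 × 10^-3 mol
n(I2) = n(S2O3^2-)/2 = 1.939 × 10^-3 mol
From the 2:5 ratio, n(MnO4^-) in the aliquot = 2/5 × 1.939 × 10^-3 = 7.756 × 10^-4 mol
[MnO4^-]_dilute = 7.756 × 10^-4 / 0.02029 = 0.03823 mol/L
[MnO4^-]_original = 0.03823 × 100.0/25.27 = 0.1513 mol/L

0.1513 mol/L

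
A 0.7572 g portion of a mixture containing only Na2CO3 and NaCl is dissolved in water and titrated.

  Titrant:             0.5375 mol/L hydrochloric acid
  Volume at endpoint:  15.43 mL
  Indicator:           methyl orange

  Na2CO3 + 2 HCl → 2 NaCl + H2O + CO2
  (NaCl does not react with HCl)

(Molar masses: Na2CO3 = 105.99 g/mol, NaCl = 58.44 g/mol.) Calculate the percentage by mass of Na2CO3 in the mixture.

n(HCl) = 0.01543 × 0.5375 = 8.294 × 10^-3 mol
Let x = n(Na2CO3), y = n(NaCl).
Titrant: 2x = 8.294 × 10^-3;  mass: 105.99x + 58.44y = 0.7572
Solving, x = 4.147 × 10^-3 mol, y = 5.436 × 10^-3 mol
mass of Na2CO3 = 4.147 × 10^-3 × 105.99 = 0.4395 g
% Na2CO3 = 0.4395 / 0.7572 × 100 = 58.05 %

58.05 %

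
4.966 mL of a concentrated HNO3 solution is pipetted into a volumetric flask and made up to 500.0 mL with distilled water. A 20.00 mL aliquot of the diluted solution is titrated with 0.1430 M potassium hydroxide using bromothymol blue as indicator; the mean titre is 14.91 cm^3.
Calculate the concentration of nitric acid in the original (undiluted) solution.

10.73 M

HNO3 + KOH → KNO3 + H2O
n(KOH) = 0.01491 × 0.1430 = 2.132 × 10^-3 mol
n(HNO3) in the aliquot = 2.132 × 10^-3 mol (1:1 ratio)
[HNO3]_dilute = 2.132 × 10^-3 / 0.02000 = 0.1066 mol/L
Dilution factor = 500.0 / 4.966 = 100.7
[HNO3]_stock = 0.1066 × 100.7 = 10.73 mol/L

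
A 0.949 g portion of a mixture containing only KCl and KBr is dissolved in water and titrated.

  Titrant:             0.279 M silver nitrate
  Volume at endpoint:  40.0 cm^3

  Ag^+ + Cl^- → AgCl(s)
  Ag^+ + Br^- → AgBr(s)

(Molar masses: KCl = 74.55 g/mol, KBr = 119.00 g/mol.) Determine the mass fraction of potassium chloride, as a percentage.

67.0 %

n(AgNO3) = 0.0400 × 0.279 = 0.0112 mol
Let x = n(KCl), y = n(KBr).
Titrant: 1x + 1y = 0.0112;  mass: 74.55x + 119.00y = 0.949
Solving, x = 8.53 × 10^-3 mol, y = 2.63 × 10^-3 mol
mass of KCl = 8.53 × 10^-3 × 74.55 = 0.636 g
% KCl = 0.636 / 0.949 × 100 = 67.0 %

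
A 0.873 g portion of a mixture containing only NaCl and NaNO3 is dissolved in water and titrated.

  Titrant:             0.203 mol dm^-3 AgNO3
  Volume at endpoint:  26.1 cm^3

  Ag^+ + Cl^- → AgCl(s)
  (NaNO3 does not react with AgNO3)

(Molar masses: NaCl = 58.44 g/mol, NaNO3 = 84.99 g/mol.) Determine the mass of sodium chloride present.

n(AgNO3) = 0.0261 × 0.203 = 5.30 × 10^-3 mol
Let x = n(NaCl), y = n(NaNO3).
Titrant: 1x = 5.30 × 10^-3;  mass: 58.44x + 84.99y = 0.873
Solving, x = 5.30 × 10^-3 mol, y = 6.63 × 10^-3 mol
mass of NaCl = 5.30 × 10^-3 × 58.44 = 0.310 g

0.310 g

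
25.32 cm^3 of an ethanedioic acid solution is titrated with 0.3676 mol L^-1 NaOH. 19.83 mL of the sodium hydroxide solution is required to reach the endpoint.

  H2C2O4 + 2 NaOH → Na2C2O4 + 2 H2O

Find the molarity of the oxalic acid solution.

n(NaOH) = 0.01983 L × 0.3676 mol/L = 7.290 × 10^-3 mol
From the 1:2 mole ratio, n(H2C2O4) = 1/2 × 7.290 × 10^-3 = 3.645 × 10^-3 mol
[H2C2O4] = 3.645 × 10^-3 mol / 0.02532 L = 0.1439 mol/L

0.1439 mol/L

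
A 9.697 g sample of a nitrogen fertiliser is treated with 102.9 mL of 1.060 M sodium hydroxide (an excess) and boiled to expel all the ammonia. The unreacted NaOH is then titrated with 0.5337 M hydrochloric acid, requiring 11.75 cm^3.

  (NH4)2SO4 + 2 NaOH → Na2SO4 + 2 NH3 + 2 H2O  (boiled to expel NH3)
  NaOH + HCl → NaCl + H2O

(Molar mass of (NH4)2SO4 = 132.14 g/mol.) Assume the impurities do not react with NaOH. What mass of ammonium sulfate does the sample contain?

n(NaOH) added = 0.1029 × 1.060 = 0.1091 mol
n(HCl) used in back-titration = 0.01175 × 0.5337 = 6.271 × 10^-3 mol
n(NaOH) left over = 6.271 × 10^-3 mol (1:1 ratio)
n(NaOH) consumed by analyte = 0.1091 − 6.271 × 10^-3 = 0.1028 mol
From the 1:2 ratio, n((NH4)2SO4) = 1/2 × 0.1028 = 0.05140 mol
mass of (NH4)2SO4 = 0.05140 × 132.14 = 6.792 g

6.792 g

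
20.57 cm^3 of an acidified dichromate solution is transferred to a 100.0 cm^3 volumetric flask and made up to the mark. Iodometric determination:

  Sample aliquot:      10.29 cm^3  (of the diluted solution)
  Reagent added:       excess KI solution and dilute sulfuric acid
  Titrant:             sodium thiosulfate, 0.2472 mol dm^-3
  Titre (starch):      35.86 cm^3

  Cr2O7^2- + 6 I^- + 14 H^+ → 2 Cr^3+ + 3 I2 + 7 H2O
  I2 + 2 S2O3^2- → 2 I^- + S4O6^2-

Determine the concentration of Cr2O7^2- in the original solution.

n(S2O3^2-) = 0.03586 × 0.2472 = 8.865 × 10^-3 mol
n(I2) = n(S2O3^2-)/2 = 4.432 × 10^-3 mol
From the 1:3 ratio, n(Cr2O7^2-) in the aliquot = 1/3 × 4.432 × 10^-3 = 1.477 × 10^-3 mol
[Cr2O7^2-]_dilute = 1.477 × 10^-3 / 0.01029 = 0.1436 mol/L
[Cr2O7^2-]_original = 0.1436 × 100.0/20.57 = 0.6980 mol/L

0.6980 mol/L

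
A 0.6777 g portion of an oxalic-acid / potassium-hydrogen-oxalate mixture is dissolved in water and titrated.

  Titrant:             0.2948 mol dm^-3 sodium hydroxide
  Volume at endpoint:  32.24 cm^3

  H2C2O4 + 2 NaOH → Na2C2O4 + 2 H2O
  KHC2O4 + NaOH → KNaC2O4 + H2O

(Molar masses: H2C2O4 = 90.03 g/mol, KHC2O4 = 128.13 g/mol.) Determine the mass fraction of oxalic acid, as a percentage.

n(NaOH) = 0.03224 × 0.2948 = 9.504 × 10^-3 mol
Let x = n(H2C2O4), y = n(KHC2O4).
Titrant: 2x + 1y = 9.504 × 10^-3;  mass: 90.03x + 128.13y = 0.6777
Solving, x = 3.249 × 10^-3 mol, y = 3.006 × 10^-3 mol
mass of H2C2O4 = 3.249 × 10^-3 × 90.03 = 0.2925 g
% H2C2O4 = 0.2925 / 0.6777 × 100 = 43.16 %

43.16 %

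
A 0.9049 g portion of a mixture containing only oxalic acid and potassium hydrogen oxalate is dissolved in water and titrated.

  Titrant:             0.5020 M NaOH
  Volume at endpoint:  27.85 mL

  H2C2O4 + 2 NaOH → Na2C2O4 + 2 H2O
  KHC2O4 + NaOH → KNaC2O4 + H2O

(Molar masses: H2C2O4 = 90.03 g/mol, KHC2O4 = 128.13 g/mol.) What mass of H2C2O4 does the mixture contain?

n(NaOH) = 0.02785 × 0.5020 = 0.01398 mol
Let x = n(H2C2O4), y = n(KHC2O4).
Titrant: 2x + 1y = 0.01398;  mass: 90.03x + 128.13y = 0.9049
Solving, x = 5.333 × 10^-3 mol, y = 3.315 × 10^-3 mol
mass of H2C2O4 = 5.333 × 10^-3 × 90.03 = 0.4801 g

0.4801 g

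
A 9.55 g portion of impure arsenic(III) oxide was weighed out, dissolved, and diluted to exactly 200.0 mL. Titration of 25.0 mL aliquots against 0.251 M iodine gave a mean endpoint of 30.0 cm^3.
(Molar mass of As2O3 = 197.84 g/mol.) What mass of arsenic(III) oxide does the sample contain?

As2O3 + 2 I2 + 2 H2O → As2O5 + 4 HI
n(I2) per titration = 0.0300 × 0.251 = 7.53 × 10^-3 mol
From the 1:2 ratio, n(As2O3) in each aliquot = 1/2 × 7.53 × 10^-3 = 3.77 × 10^-3 mol
n(As2O3) in the whole flask = 3.77 × 10^-3 × 200.0/25.0 = 0.0301 mol
mass of As2O3 = 0.0301 × 197.84 = 5.96 g

5.96 g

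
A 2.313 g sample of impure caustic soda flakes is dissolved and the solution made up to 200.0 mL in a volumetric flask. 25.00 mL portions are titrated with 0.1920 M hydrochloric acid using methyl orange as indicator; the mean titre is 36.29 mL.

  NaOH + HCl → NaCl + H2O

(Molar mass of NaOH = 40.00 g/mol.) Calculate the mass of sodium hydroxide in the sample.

n(HCl) per titration = 0.03629 × 0.1920 = 6.968 × 10^-3 mol
n(NaOH) in each aliquot = 6.968 × 10^-3 mol (1:1 ratio)
n(NaOH) in the whole flask = 6.968 × 10^-3 × 200.0/25.00 = 0.05574 mol
mass of NaOH = 0.05574 × 40.00 = 2.230 g

2.230 g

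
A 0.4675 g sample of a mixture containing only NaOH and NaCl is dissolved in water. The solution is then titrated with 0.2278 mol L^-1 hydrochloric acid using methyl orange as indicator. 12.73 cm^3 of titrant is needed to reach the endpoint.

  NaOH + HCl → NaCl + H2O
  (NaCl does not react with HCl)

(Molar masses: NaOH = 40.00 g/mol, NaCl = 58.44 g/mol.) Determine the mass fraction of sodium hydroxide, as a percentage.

n(HCl) = 0.01273 × 0.2278 = 2.900 × 10^-3 mol
Let x = n(NaOH), y = n(NaCl).
Titrant: 1x = 2.900 × 10^-3;  mass: 40.00x + 58.44y = 0.4675
Solving, x = 2.900 × 10^-3 mol, y = 6.015 × 10^-3 mol
mass of NaOH = 2.900 × 10^-3 × 40.00 = 0.1160 g
% NaOH = 0.1160 / 0.4675 × 100 = 24.81 %

24.81 %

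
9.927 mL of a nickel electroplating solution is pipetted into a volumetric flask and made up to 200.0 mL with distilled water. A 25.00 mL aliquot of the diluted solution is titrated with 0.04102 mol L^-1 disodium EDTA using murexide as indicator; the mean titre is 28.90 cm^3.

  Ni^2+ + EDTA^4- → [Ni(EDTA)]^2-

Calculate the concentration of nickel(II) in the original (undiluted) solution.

0.9554 mol/L

n(EDTA) = 0.02890 × 0.04102 = 1.185 × 10^-3 mol
n(Ni2+) in the aliquot = 1.185 × 10^-3 mol (1:1 ratio)
[Ni2+]_dilute = 1.185 × 10^-3 / 0.02500 = 0.04742 mol/L
Dilution factor = 200.0 / 9.927 = 20.15
[Ni2+]_stock = 0.04742 × 20.15 = 0.9554 mol/L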